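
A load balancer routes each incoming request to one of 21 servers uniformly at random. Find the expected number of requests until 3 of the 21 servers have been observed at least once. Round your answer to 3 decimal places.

Going from k to k+1 distinct takes a geometric number of requests with mean 21/(21-k).
Sum over k = 0,...,2: E = 21/21 + 21/20 + 21/19 = 3.1553.

3.155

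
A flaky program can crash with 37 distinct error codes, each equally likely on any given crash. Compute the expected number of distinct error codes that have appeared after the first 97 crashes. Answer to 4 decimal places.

For each error code, P(seen in 97 crashes) = 1 - (36/37)^97 = 0.92989.
By linearity of expectation, E[distinct seen] = 37·(1 - (36/37)^97) = 34.40596.

34.4060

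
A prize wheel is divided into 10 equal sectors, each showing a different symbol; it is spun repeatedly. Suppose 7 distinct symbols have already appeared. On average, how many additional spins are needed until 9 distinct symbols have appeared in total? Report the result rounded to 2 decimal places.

8.33

From k distinct to k+1 distinct takes on average 10/(10-k) spins.
Sum over k = 7,...,8: E = 10/3 + 10/2 = 8.333.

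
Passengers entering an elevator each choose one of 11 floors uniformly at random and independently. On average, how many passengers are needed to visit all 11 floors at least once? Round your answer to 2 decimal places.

33.22

Split into phases: going from k distinct to k+1 distinct takes on average 11/(11-k) passengers.
E[T] = 11/11 + 11/10 + 11/9 + ... + 11/2 + 11/1 = 11·H_{11}.
H_{11} = 3.020, so E[T] = 33.219.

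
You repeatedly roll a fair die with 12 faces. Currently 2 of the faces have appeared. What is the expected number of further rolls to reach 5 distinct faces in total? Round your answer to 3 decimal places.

4.033

The wait to go from k to k+1 distinct faces is geometric with mean 12/(12-k).
Sum over k = 2,...,4: E = 12/10 + 12/9 + 12/8 = 4.0333.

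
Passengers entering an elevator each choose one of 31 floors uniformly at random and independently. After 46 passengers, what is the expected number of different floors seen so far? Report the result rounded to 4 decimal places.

For each floor, P(seen in 46 passengers) = 1 - (30/31)^46 = 0.77872.
By linearity of expectation, E[distinct seen] = 31·(1 - (30/31)^46) = 24.14036.

24.1404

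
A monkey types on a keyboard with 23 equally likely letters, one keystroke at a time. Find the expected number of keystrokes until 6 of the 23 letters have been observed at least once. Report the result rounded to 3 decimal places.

6.779

Going from k to k+1 distinct takes a geometric number of keystrokes with mean 23/(23-k).
Sum over k = 0,...,5: E = 23/23 + 23/22 + 23/21 + 23/20 + 23/19 + 23/18 = 6.7790.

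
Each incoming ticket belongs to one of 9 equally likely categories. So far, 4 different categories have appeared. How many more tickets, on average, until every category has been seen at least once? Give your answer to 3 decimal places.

The wait to go from k to k+1 distinct categories is geometric with mean 9/(9-k).
Sum over k = 4,...,8: E = 9/5 + 9/4 + 9/3 + 9/2 + 9/1 = 20.5500.

20.550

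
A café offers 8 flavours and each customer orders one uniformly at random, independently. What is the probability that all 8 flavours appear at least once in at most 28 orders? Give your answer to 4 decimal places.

0.8185

Let A_i be the event that flavour i is missing after 28 orders. By inclusion–exclusion on the A_i,
P(all seen) = Σ_{j=0}^{8} (-1)^j C(8,j)((8-j)/8)^28
= 1.00000 - 0.19025 + 0.00889 - 0.00011 + 0.00000 - 0.00000 + 0.00000 - 0.00000 + 0.00000
= 0.81854.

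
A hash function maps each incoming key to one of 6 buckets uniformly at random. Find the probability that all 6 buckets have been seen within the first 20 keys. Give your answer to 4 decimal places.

0.8480

Let A_i be the event that bucket i is missing after 20 keys. By inclusion–exclusion on the A_i,
P(all seen) = Σ_{j=0}^{6} (-1)^j C(6,j)((6-j)/6)^20
= 1.00000 - 0.15650 + 0.00451 - 0.00002 + 0.00000 - 0.00000 + 0.00000
= 0.84799.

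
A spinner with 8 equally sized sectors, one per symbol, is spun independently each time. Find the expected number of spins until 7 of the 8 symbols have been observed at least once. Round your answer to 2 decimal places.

Going from k to k+1 distinct takes a geometric number of spins with mean 8/(8-k).
Sum over k = 0,...,6: E = 8/8 + 8/7 + 8/6 + ... + 8/3 + 8/2 = 13.743.

13.74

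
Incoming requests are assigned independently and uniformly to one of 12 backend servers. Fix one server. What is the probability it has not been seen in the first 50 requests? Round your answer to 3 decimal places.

0.013

Each request misses the fixed server with probability (12-1)/12 = 11/12, independently.
P(still missing after 50) = (11/12)^50 = 0.0129.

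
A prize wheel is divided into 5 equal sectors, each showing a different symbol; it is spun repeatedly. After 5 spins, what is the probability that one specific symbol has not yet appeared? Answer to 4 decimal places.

Each spin misses the fixed symbol with probability (5-1)/5 = 4/5, independently.
P(still missing after 5) = (4/5)^5 = 0.32768.

0.3277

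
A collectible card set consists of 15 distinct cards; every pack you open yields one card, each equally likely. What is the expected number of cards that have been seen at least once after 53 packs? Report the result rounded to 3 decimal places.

For each card, P(seen in 53 packs) = 1 - (14/15)^53 = 0.9742.
By linearity of expectation, E[distinct seen] = 15·(1 - (14/15)^53) = 14.6127.

14.613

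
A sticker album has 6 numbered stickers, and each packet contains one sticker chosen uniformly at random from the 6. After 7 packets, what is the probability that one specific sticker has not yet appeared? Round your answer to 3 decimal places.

0.279

Each packet misses the fixed sticker with probability (6-1)/6 = 5/6, independently.
P(still missing after 7) = (5/6)^7 = 0.2791.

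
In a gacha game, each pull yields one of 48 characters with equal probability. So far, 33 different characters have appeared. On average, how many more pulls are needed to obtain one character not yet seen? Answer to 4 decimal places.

The number of pulls until the next new character is geometric with success probability 15/48, so its mean is 48/15.
E = 48/15 = 3.20000.

3.2000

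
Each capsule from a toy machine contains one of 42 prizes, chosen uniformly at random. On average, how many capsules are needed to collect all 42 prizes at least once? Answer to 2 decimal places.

181.72

The wait to go from k to k+1 distinct prizes is geometric with mean 42/(42-k).
E[T] = 42/42 + 42/41 + 42/40 + ... + 42/2 + 42/1 = 42·H_{42}.
H_{42} = 4.327, so E[T] = 181.723.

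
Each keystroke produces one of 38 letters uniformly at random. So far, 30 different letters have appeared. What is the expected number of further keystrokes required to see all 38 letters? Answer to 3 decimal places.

103.279

With k distinct letters already seen, the next new one takes an expected 38/(38-k) keystrokes.
Sum over k = 30,...,37: E = 38/8 + 38/7 + 38/6 + ... + 38/2 + 38/1 = 103.2786.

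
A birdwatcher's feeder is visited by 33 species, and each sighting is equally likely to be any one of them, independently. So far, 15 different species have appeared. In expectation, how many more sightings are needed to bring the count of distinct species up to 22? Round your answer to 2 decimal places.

The wait to go from k to k+1 distinct species is geometric with mean 33/(33-k).
Sum over k = 15,...,21: E = 33/18 + 33/17 + 33/16 + ... + 33/13 + 33/12 = 15.683.

15.68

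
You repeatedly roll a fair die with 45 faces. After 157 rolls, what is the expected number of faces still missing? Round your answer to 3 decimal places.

For each face, P(unseen after 157) = (44/45)^157 = 0.0294.
By linearity of expectation, E[unseen] = 45·(44/45)^157 = 1.3210.

1.321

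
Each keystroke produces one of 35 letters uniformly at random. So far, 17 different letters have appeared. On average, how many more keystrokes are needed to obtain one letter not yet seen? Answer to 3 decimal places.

1.944

Each keystroke yields a new letter with probability (35-17)/35 = 18/35, so the wait is geometric with mean 35/18.
E = 35/18 = 1.9444.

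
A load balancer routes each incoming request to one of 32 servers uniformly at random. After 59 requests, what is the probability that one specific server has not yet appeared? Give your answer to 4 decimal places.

0.1536

Each request misses the fixed server with probability (32-1)/32 = 31/32, independently.
P(still missing after 59) = (31/32)^59 = 0.15364.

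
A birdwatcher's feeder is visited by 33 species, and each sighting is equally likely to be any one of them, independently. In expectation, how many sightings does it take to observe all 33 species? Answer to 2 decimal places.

The wait to go from k to k+1 distinct species is geometric with mean 33/(33-k).
E[T] = 33/33 + 33/32 + 33/31 + ... + 33/2 + 33/1 = 33·H_{33}.
H_{33} = 4.089, so E[T] = 134.930.

134.93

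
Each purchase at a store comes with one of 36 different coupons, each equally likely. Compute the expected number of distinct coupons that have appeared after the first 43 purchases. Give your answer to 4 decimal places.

25.2794

For each coupon, P(seen in 43 purchases) = 1 - (35/36)^43 = 0.70220.
By linearity of expectation, E[distinct seen] = 36·(1 - (35/36)^43) = 25.27936.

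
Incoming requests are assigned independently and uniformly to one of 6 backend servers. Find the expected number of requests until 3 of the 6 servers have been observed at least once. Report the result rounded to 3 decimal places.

3.700

Going from k to k+1 distinct takes a geometric number of requests with mean 6/(6-k).
Sum over k = 0,...,2: E = 6/6 + 6/5 + 6/4 = 3.7000.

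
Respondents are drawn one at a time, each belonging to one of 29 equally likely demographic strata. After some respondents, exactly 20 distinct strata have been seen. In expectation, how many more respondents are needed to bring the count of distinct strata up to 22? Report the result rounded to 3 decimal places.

6.847

From k distinct to k+1 distinct takes on average 29/(29-k) respondents.
Sum over k = 20,...,21: E = 29/9 + 29/8 = 6.8472.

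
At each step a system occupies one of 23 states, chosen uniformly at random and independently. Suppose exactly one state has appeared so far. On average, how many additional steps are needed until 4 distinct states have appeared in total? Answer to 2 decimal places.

The wait to go from k to k+1 distinct states is geometric with mean 23/(23-k).
Sum over k = 1,...,3: E = 23/22 + 23/21 + 23/20 = 3.291.

3.29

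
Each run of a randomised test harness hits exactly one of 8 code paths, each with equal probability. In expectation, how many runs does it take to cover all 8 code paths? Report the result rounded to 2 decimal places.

The wait to go from k to k+1 distinct code paths is geometric with mean 8/(8-k).
E[T] = 8/8 + 8/7 + 8/6 + ... + 8/2 + 8/1 = 8·H_{8}.
H_{8} = 2.718, so E[T] = 21.743.

21.74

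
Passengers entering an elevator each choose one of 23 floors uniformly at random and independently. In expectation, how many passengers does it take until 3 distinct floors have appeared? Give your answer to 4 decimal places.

3.1407

Going from k to k+1 distinct takes a geometric number of passengers with mean 23/(23-k).
Sum over k = 0,...,2: E = 23/23 + 23/22 + 23/21 = 3.14069.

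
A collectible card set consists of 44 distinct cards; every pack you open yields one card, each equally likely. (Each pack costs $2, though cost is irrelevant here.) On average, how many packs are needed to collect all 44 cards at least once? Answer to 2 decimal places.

The wait to go from k to k+1 distinct cards is geometric with mean 44/(44-k).
E[T] = 44/44 + 44/43 + 44/42 + ... + 44/2 + 44/1 = 44·H_{44}.
H_{44} = 4.373, so E[T] = 192.400.

192.40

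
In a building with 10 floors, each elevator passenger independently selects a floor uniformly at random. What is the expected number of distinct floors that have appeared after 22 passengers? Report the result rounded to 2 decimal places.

For each floor, P(seen in 22 passengers) = 1 - (9/10)^22 = 0.902.
By linearity of expectation, E[distinct seen] = 10·(1 - (9/10)^22) = 9.015.

9.02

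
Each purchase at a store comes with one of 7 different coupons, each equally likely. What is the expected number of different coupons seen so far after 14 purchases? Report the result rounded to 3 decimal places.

6.191

For each coupon, P(seen in 14 purchases) = 1 - (6/7)^14 = 0.8845.
By linearity of expectation, E[distinct seen] = 7·(1 - (6/7)^14) = 6.1912.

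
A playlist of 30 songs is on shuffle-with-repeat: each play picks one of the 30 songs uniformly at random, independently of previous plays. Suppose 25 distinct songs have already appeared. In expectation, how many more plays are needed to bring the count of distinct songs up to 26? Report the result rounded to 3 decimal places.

6.000

With k distinct songs already seen, the next new one takes an expected 30/(30-k) plays.
Only the k = 25 term is needed: E = 30/5 = 6.0000.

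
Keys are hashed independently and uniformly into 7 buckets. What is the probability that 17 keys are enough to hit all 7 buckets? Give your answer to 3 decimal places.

0.557

By inclusion–exclusion over which buckets are missing,
P(all seen) = Σ_{j=0}^{7} (-1)^j C(7,j)((7-j)/7)^17
= 1.0000 - 0.5093 + 0.0689 - 0.0026 + 0.0000 - 0.0000 + 0.0000 - 0.0000
= 0.5570.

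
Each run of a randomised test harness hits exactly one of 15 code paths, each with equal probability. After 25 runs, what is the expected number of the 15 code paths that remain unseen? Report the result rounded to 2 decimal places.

For each code path, P(unseen after 25) = (14/15)^25 = 0.178.
By linearity of expectation, E[unseen] = 15·(14/15)^25 = 2.673.

2.67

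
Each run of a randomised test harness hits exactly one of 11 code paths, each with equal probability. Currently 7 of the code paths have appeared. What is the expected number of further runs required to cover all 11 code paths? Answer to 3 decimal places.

22.917

From k distinct to k+1 distinct takes on average 11/(11-k) runs.
Sum over k = 7,...,10: E = 11/4 + 11/3 + 11/2 + 11/1 = 22.9167.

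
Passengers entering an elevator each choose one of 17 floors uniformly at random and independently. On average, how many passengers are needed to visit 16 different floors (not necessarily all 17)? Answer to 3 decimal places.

41.472

With k distinct floors already seen, the next new one arrives after an expected 17/(17-k) passengers.
Sum over k = 0,...,15: E = 17/17 + 17/16 + 17/15 + ... + 17/3 + 17/2 = 41.4724.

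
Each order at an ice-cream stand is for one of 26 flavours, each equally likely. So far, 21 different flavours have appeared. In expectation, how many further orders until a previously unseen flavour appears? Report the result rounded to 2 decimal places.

5.20

The number of orders until the next new flavour is geometric with success probability 5/26, so its mean is 26/5.
E = 26/5 = 5.200.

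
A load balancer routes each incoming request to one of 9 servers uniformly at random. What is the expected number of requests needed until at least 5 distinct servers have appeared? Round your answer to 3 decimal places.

6.711

With k distinct servers already seen, the next new one arrives after an expected 9/(9-k) requests.
Sum over k = 0,...,4: E = 9/9 + 9/8 + 9/7 + 9/6 + 9/5 = 6.7107.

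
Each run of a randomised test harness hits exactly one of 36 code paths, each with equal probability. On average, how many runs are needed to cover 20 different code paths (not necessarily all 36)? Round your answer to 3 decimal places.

28.578

With k distinct code paths already seen, the next new one arrives after an expected 36/(36-k) runs.
Sum over k = 0,...,19: E = 36/36 + 36/35 + 36/34 + ... + 36/18 + 36/17 = 28.5779.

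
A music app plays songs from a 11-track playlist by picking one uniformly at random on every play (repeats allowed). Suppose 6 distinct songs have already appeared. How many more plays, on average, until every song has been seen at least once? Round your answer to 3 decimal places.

25.117

With k distinct songs already seen, the next new one takes an expected 11/(11-k) plays.
Sum over k = 6,...,10: E = 11/5 + 11/4 + 11/3 + 11/2 + 11/1 = 25.1167.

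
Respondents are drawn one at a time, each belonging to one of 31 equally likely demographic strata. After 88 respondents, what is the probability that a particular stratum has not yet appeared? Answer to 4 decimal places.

0.0558

Each respondent misses the fixed stratum with probability (31-1)/31 = 30/31, independently.
P(still missing after 88) = (30/31)^88 = 0.05583.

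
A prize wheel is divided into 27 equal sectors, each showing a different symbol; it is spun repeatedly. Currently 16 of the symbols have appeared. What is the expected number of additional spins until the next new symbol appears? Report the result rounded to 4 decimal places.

2.4545

Each spin yields a new symbol with probability (27-16)/27 = 11/27, so the wait is geometric with mean 27/11.
E = 27/11 = 2.45455.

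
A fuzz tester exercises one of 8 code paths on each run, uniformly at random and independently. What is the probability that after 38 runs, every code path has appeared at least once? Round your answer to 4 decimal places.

By inclusion–exclusion over which code paths are missing,
P(all seen) = Σ_{j=0}^{8} (-1)^j C(8,j)((8-j)/8)^38
= 1.00000 - 0.05005 + 0.00050 - 0.00000 + 0.00000 - 0.00000 + 0.00000 - 0.00000 + 0.00000
= 0.95045.

0.9505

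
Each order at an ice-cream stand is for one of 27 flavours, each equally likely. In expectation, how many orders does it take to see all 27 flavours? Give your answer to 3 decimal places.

105.069

After k distinct flavours have appeared, the next order gives a new one with probability (27-k)/27, so the expected wait for the (k+1)-th is 27/(27-k).
E[T] = 27/27 + 27/26 + 27/25 + ... + 27/2 + 27/1 = 27·H_{27}.
H_{27} = 3.8915, so E[T] = 105.0693.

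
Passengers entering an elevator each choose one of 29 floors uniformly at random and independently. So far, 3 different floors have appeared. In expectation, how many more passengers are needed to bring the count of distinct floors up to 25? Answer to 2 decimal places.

51.36

With k distinct floors already seen, the next new one takes an expected 29/(29-k) passengers.
Sum over k = 3,...,24: E = 29/26 + 29/25 + 29/24 + ... + 29/6 + 29/5 = 51.362.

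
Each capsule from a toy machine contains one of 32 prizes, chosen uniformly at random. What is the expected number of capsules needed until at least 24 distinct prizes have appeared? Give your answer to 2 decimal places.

42.90

Going from k to k+1 distinct takes a geometric number of capsules with mean 32/(32-k).
Sum over k = 0,...,23: E = 32/32 + 32/31 + 32/30 + ... + 32/10 + 32/9 = 42.900.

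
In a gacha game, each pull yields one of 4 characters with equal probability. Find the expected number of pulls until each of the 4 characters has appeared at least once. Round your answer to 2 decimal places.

Split into phases: going from k distinct to k+1 distinct takes on average 4/(4-k) pulls.
E[T] = 4/4 + 4/3 + 4/2 + 4/1 = 4·H_{4}.
H_{4} = 2.083, so E[T] = 8.333.

8.33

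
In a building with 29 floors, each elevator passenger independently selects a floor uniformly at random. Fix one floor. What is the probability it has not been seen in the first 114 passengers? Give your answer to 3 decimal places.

On each passenger the fixed floor fails to appear with probability 28/29.
P(still missing after 114) = (28/29)^114 = 0.0183.

0.018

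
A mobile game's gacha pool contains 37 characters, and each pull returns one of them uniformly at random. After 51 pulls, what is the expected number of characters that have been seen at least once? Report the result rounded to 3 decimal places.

For each character, P(seen in 51 pulls) = 1 - (36/37)^51 = 0.7527.
By linearity of expectation, E[distinct seen] = 37·(1 - (36/37)^51) = 27.8517.

27.852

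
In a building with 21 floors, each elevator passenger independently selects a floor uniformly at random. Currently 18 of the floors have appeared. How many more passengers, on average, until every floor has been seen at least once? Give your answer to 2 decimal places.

From k distinct to k+1 distinct takes on average 21/(21-k) passengers.
Sum over k = 18,...,20: E = 21/3 + 21/2 + 21/1 = 38.500.

38.50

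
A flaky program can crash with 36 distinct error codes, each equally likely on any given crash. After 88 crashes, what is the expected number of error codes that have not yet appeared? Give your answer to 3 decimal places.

3.018

For each error code, P(unseen after 88) = (35/36)^88 = 0.0838.
By linearity of expectation, E[unseen] = 36·(35/36)^88 = 3.0177.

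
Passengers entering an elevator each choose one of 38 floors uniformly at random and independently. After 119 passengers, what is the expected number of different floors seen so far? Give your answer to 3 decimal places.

For each floor, P(seen in 119 passengers) = 1 - (37/38)^119 = 0.9581.
By linearity of expectation, E[distinct seen] = 38·(1 - (37/38)^119) = 36.4095.

36.409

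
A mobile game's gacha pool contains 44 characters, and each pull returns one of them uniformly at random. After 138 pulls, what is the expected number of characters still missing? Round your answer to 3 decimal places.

For each character, P(unseen after 138) = (43/44)^138 = 0.0419.
By linearity of expectation, E[unseen] = 44·(43/44)^138 = 1.8434.

1.843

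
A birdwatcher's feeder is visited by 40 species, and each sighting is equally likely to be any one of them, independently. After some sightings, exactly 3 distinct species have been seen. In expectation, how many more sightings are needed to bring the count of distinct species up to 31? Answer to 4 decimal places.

The wait to go from k to k+1 distinct species is geometric with mean 40/(40-k).
Sum over k = 3,...,30: E = 40/37 + 40/36 + 40/35 + ... + 40/11 + 40/10 = 54.90472.

54.9047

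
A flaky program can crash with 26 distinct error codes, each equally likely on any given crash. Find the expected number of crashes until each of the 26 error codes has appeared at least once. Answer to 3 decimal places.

100.215

The wait to go from k to k+1 distinct error codes is geometric with mean 26/(26-k).
E[T] = 26/26 + 26/25 + 26/24 + ... + 26/2 + 26/1 = 26·H_{26}.
H_{26} = 3.8544, so E[T] = 100.2149.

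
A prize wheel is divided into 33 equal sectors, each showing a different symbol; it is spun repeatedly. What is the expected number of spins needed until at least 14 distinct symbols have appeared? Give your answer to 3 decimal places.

Going from k to k+1 distinct takes a geometric number of spins with mean 33/(33-k).
Sum over k = 0,...,13: E = 33/33 + 33/32 + 33/31 + ... + 33/21 + 33/20 = 17.8549.

17.855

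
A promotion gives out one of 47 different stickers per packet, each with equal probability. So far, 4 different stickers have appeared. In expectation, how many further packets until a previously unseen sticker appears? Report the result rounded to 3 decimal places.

1.093

Each packet yields a new sticker with probability (47-4)/47 = 43/47, so the wait is geometric with mean 47/43.
E = 47/43 = 1.0930.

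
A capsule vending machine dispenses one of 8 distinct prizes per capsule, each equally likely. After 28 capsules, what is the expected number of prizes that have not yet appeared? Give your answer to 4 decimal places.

0.1902

For each prize, P(unseen after 28) = (7/8)^28 = 0.02378.
By linearity of expectation, E[unseen] = 8·(7/8)^28 = 0.19025.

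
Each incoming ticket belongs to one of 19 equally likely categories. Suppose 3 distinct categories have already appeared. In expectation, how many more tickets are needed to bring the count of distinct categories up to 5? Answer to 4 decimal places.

2.4542

From k distinct to k+1 distinct takes on average 19/(19-k) tickets.
Sum over k = 3,...,4: E = 19/16 + 19/15 = 2.45417.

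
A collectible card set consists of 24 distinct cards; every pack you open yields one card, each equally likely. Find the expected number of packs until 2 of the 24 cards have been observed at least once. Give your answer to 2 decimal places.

Going from k to k+1 distinct takes a geometric number of packs with mean 24/(24-k).
Sum over k = 0,...,1: E = 24/24 + 24/23 = 2.043.

2.04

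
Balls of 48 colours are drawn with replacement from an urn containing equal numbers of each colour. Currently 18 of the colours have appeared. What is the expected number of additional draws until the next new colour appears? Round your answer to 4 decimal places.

The number of draws until the next new colour is geometric with success probability 30/48, so its mean is 48/30.
E = 48/30 = 1.60000.

1.6000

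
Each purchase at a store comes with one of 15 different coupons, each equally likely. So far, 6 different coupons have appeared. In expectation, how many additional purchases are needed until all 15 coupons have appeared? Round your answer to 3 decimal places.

The wait to go from k to k+1 distinct coupons is geometric with mean 15/(15-k).
Sum over k = 6,...,14: E = 15/9 + 15/8 + 15/7 + ... + 15/2 + 15/1 = 42.4345.

42.435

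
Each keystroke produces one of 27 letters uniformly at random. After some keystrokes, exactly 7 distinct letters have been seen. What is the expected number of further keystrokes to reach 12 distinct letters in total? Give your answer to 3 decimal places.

With k distinct letters already seen, the next new one takes an expected 27/(27-k) keystrokes.
Sum over k = 7,...,11: E = 27/20 + 27/19 + 27/18 + 27/17 + 27/16 = 7.5468.

7.547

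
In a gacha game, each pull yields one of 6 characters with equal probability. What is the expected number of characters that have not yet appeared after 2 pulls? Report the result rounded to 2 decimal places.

For each character, P(unseen after 2) = (5/6)^2 = 0.694.
By linearity of expectation, E[unseen] = 6·(5/6)^2 = 4.167.

4.17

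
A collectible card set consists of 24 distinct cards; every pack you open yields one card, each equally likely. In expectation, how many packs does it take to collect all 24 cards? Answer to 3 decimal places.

90.623

The wait to go from k to k+1 distinct cards is geometric with mean 24/(24-k).
E[T] = 24/24 + 24/23 + 24/22 + ... + 24/2 + 24/1 = 24·H_{24}.
H_{24} = 3.7760, so E[T] = 90.6230.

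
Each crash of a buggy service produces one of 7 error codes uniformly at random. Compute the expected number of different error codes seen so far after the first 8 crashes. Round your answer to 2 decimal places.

For each error code, P(seen in 8 crashes) = 1 - (6/7)^8 = 0.709.
By linearity of expectation, E[distinct seen] = 7·(1 - (6/7)^8) = 4.960.

4.96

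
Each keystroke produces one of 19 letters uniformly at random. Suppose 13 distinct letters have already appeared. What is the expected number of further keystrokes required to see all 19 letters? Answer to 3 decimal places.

The wait to go from k to k+1 distinct letters is geometric with mean 19/(19-k).
Sum over k = 13,...,18: E = 19/6 + 19/5 + 19/4 + 19/3 + 19/2 + 19/1 = 46.5500.

46.550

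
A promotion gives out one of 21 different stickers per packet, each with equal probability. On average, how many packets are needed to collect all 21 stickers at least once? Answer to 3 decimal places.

After k distinct stickers have appeared, the next packet gives a new one with probability (21-k)/21, so the expected wait for the (k+1)-th is 21/(21-k).
E[T] = 21/21 + 21/20 + 21/19 + ... + 21/2 + 21/1 = 21·H_{21}.
H_{21} = 3.6454, so E[T] = 76.5525.

76.553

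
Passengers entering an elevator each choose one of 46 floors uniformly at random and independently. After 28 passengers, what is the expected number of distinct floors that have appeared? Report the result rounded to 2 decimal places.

21.14

For each floor, P(seen in 28 passengers) = 1 - (45/46)^28 = 0.460.
By linearity of expectation, E[distinct seen] = 46·(1 - (45/46)^28) = 21.141.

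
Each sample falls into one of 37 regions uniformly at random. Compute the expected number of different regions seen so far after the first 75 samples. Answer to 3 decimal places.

32.260

For each region, P(seen in 75 samples) = 1 - (36/37)^75 = 0.8719.
By linearity of expectation, E[distinct seen] = 37·(1 - (36/37)^75) = 32.2602.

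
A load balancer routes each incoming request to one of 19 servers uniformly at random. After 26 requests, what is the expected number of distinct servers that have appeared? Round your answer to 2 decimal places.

14.34

For each server, P(seen in 26 requests) = 1 - (18/19)^26 = 0.755.
By linearity of expectation, E[distinct seen] = 19·(1 - (18/19)^26) = 14.342.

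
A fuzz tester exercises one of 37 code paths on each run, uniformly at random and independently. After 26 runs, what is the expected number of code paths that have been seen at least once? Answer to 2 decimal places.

18.85

For each code path, P(seen in 26 runs) = 1 - (36/37)^26 = 0.510.
By linearity of expectation, E[distinct seen] = 37·(1 - (36/37)^26) = 18.852.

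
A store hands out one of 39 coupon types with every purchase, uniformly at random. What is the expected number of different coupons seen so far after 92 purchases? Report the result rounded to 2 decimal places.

For each coupon, P(seen in 92 purchases) = 1 - (38/39)^92 = 0.908.
By linearity of expectation, E[distinct seen] = 39·(1 - (38/39)^92) = 35.426.

35.43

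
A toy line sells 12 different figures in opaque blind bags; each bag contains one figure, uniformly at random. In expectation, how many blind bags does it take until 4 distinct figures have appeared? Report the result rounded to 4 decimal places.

4.6242

With k distinct figures already seen, the next new one arrives after an expected 12/(12-k) blind bags.
Sum over k = 0,...,3: E = 12/12 + 12/11 + 12/10 + 12/9 = 4.62424.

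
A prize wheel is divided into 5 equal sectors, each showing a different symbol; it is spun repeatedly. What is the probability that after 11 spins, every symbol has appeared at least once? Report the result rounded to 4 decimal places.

0.6064

By inclusion–exclusion over which symbols are missing,
P(all seen) = Σ_{j=0}^{5} (-1)^j C(5,j)((5-j)/5)^11
= 1.00000 - 0.42950 + 0.03628 - 0.00042 + 0.00000 - 0.00000
= 0.60636.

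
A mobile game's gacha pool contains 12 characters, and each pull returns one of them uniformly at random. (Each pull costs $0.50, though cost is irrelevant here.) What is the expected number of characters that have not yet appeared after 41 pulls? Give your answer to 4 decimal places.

0.3387

For each character, P(unseen after 41) = (11/12)^41 = 0.02823.
By linearity of expectation, E[unseen] = 12·(11/12)^41 = 0.33873.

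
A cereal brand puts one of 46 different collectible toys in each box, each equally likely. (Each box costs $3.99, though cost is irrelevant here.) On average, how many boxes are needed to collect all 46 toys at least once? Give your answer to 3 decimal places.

203.168

The wait to go from k to k+1 distinct toys is geometric with mean 46/(46-k).
E[T] = 46/46 + 46/45 + 46/44 + ... + 46/2 + 46/1 = 46·H_{46}.
H_{46} = 4.4167, so E[T] = 203.1676.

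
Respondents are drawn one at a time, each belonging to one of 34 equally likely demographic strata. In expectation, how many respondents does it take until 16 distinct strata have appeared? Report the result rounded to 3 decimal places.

21.185

With k distinct strata already seen, the next new one arrives after an expected 34/(34-k) respondents.
Sum over k = 0,...,15: E = 34/34 + 34/33 + 34/32 + ... + 34/20 + 34/19 = 21.1855.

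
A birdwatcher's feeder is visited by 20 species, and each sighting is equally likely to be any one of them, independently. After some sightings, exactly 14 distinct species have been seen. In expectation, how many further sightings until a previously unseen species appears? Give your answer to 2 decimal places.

3.33

Each sighting yields a new species with probability (20-14)/20 = 6/20, so the wait is geometric with mean 20/6.
E = 20/6 = 3.333.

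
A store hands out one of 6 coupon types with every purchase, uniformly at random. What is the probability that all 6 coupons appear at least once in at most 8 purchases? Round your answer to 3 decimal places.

0.114

Let A_i be the event that coupon i is missing after 8 purchases. By inclusion–exclusion on the A_i,
P(all seen) = Σ_{j=0}^{6} (-1)^j C(6,j)((6-j)/6)^8
= 1.0000 - 1.3954 + 0.5853 - 0.0781 + 0.0023 - 0.0000 + 0.0000
= 0.1140.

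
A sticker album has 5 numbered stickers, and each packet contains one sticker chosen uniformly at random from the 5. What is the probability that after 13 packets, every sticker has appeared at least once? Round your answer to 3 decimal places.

0.738

By inclusion–exclusion over which stickers are missing,
P(all seen) = Σ_{j=0}^{5} (-1)^j C(5,j)((5-j)/5)^13
= 1.0000 - 0.2749 + 0.0131 - 0.0001 + 0.0000 - 0.0000
= 0.7381.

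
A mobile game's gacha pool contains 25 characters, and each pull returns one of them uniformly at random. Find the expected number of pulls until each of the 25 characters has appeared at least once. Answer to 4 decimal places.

95.3990

The wait to go from k to k+1 distinct characters is geometric with mean 25/(25-k).
E[T] = 25/25 + 25/24 + 25/23 + ... + 25/2 + 25/1 = 25·H_{25}.
H_{25} = 3.81596, so E[T] = 95.39895.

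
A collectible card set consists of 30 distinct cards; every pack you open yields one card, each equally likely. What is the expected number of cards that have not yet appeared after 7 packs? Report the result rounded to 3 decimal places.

23.662

For each card, P(unseen after 7) = (29/30)^7 = 0.7887.
By linearity of expectation, E[unseen] = 30·(29/30)^7 = 23.6624.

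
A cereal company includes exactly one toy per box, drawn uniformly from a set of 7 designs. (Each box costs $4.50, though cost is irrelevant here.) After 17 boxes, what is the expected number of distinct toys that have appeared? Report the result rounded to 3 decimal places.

For each toy, P(seen in 17 boxes) = 1 - (6/7)^17 = 0.9272.
By linearity of expectation, E[distinct seen] = 7·(1 - (6/7)^17) = 6.4907.

6.491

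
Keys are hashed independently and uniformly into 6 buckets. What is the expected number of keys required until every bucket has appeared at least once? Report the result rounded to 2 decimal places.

14.70

Split into phases: going from k distinct to k+1 distinct takes on average 6/(6-k) keys.
E[T] = 6/6 + 6/5 + 6/4 + 6/3 + 6/2 + 6/1 = 6·H_{6}.
H_{6} = 2.450, so E[T] = 14.700.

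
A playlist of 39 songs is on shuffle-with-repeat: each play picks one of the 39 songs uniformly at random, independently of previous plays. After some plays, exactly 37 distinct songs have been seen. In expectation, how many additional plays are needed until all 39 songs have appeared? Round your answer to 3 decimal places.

The wait to go from k to k+1 distinct songs is geometric with mean 39/(39-k).
Sum over k = 37,...,38: E = 39/2 + 39/1 = 58.5000.

58.500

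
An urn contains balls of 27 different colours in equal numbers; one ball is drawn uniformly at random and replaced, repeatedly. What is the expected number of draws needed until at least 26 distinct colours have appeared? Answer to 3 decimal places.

With k distinct colours already seen, the next new one arrives after an expected 27/(27-k) draws.
Sum over k = 0,...,25: E = 27/27 + 27/26 + 27/25 + ... + 27/3 + 27/2 = 78.0693.

78.069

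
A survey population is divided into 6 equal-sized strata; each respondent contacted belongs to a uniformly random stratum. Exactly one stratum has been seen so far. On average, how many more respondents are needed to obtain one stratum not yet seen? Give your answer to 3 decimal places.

The number of respondents until the next new stratum is geometric with success probability 5/6, so its mean is 6/5.
E = 6/5 = 1.2000.

1.200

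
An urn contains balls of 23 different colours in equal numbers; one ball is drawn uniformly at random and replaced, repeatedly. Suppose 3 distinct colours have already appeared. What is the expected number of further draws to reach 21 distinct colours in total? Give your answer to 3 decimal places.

48.248

With k distinct colours already seen, the next new one takes an expected 23/(23-k) draws.
Sum over k = 3,...,20: E = 23/20 + 23/19 + 23/18 + ... + 23/4 + 23/3 = 48.2480.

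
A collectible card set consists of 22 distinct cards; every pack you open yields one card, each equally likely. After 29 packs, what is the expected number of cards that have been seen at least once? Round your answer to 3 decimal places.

For each card, P(seen in 29 packs) = 1 - (21/22)^29 = 0.7405.
By linearity of expectation, E[distinct seen] = 22·(1 - (21/22)^29) = 16.2915.

16.291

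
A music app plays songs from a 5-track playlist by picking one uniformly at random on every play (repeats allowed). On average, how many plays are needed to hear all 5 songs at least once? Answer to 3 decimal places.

Split into phases: going from k distinct to k+1 distinct takes on average 5/(5-k) plays.
E[T] = 5/5 + 5/4 + 5/3 + 5/2 + 5/1 = 5·H_{5}.
H_{5} = 2.2833, so E[T] = 11.4167.

11.417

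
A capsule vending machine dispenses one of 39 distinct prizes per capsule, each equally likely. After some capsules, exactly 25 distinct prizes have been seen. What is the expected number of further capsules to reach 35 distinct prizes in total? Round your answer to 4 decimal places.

The wait to go from k to k+1 distinct prizes is geometric with mean 39/(39-k).
Sum over k = 25,...,34: E = 39/14 + 39/13 + 39/12 + ... + 39/6 + 39/5 = 45.56093.

45.5609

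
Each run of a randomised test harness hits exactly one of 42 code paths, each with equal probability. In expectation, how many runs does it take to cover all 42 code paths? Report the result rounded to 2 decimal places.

181.72

Split into phases: going from k distinct to k+1 distinct takes on average 42/(42-k) runs.
E[T] = 42/42 + 42/41 + 42/40 + ... + 42/2 + 42/1 = 42·H_{42}.
H_{42} = 4.327, so E[T] = 181.723.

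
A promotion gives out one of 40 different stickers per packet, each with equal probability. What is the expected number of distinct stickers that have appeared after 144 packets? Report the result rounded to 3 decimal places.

For each sticker, P(seen in 144 packets) = 1 - (39/40)^144 = 0.9739.
By linearity of expectation, E[distinct seen] = 40·(1 - (39/40)^144) = 38.9559.

38.956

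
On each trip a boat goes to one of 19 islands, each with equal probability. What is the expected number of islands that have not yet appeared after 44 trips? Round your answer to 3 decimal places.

1.760

For each island, P(unseen after 44) = (18/19)^44 = 0.0926.
By linearity of expectation, E[unseen] = 19·(18/19)^44 = 1.7603.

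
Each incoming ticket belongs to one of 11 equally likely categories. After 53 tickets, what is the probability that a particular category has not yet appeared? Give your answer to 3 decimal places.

On each ticket the fixed category fails to appear with probability 10/11.
P(still missing after 53) = (10/11)^53 = 0.0064.

0.006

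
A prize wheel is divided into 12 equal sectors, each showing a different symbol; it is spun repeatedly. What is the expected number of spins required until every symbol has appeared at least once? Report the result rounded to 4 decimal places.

37.2385

After k distinct symbols have appeared, the next spin gives a new one with probability (12-k)/12, so the expected wait for the (k+1)-th is 12/(12-k).
E[T] = 12/12 + 12/11 + 12/10 + ... + 12/2 + 12/1 = 12·H_{12}.
H_{12} = 3.10321, so E[T] = 37.23853.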